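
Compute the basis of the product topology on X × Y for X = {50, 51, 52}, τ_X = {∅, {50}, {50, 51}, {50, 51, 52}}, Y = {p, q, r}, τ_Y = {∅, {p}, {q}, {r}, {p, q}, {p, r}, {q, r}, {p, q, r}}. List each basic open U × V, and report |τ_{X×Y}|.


Basis B = {∅ × ∅, {50} × {p}, {50} × {q}, {50} × {r}, {50} × {p, q}, {50} × {p, r}, {50, 51} × {p}, {50} × {q, r}, {50, 51} × {q}, {50, 51} × {r}, {50} × {p, q, r}, {50, 51, 52} × {p}, {50, 51, 52} × {q}, {50, 51, 52} × {r}, {50, 51} × {p, q}, {50, 51} × {p, r}, {50, 51} × {q, r}, {50, 51} × {p, q, r}, {50, 51, 52} × {p, q}, {50, 51, 52} × {p, r}, {50, 51, 52} × {q, r}, {50, 51, 52} × {p, q, r}}; |τ_{X×Y}| = 64.

Enumerate products U × V with U ∈ τ_X, V ∈ τ_Y (deduplicated):
  ∅ × ∅ = {} (∅)
  {50} × {p} = {(50,p)}
  {50} × {q} = {(50,q)}
  {50} × {r} = {(50,r)}
  {50} × {p, q} = {(50,p), (50,q)}
  {50} × {p, r} = {(50,p), (50,r)}
  {50, 51} × {p} = {(50,p), (51,p)}
  {50} × {q, r} = {(50,q), (50,r)}
  {50, 51} × {q} = {(50,q), (51,q)}
  {50, 51} × {r} = {(50,r), (51,r)}
  {50} × {p, q, r} = {(50,p), (50,q), (50,r)}
  {50, 51, 52} × {p} = {(50,p), (51,p), (52,p)}
  {50, 51, 52} × {q} = {(50,q), (51,q), (52,q)}
  {50, 51, 52} × {r} = {(50,r), (51,r), (52,r)}
  {50, 51} × {p, q} = {(50,p), (50,q), (51,p), (51,q)}
  {50, 51} × {p, r} = {(50,p), (50,r), (51,p), (51,r)}
  {50, 51} × {q, r} = {(50,q), (50,r), (51,q), (51,r)}
  {50, 51} × {p, q, r} = {(50,p), (50,q), (50,r), (51,p), (51,q), (51,r)}
  {50, 51, 52} × {p, q} = {(50,p), (50,q), (51,p), (51,q), (52,p), (52,q)}
  {50, 51, 52} × {p, r} = {(50,p), (50,r), (51,p), (51,r), (52,p), (52,r)}
  {50, 51, 52} × {q, r} = {(50,q), (50,r), (51,q), (51,r), (52,q), (52,r)}
  {50, 51, 52} × {p, q, r} = {(50,p), (50,q), (50,r), (51,p), (51,q), (51,r), (52,p), (52,q), (52,r)}
These 22 distinct sets form the basis B.
Close under arbitrary unions to get τ_{X×Y}; counting gives |τ_{X×Y}| = 64.


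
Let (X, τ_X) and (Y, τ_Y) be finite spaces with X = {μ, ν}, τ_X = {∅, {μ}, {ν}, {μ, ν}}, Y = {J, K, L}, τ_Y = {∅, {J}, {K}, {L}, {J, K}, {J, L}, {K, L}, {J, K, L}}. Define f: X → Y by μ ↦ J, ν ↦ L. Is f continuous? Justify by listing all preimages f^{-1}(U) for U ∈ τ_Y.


f IS continuous.

Compute f^{-1}(U) for each U ∈ τ_Y:
  U = ∅: f^{-1}(U) = ∅ ∈ τ_X ✓.
  U = {J}: f^{-1}(U) = {μ} ∈ τ_X ✓.
  U = {K}: f^{-1}(U) = ∅ ∈ τ_X ✓.
  U = {L}: f^{-1}(U) = {ν} ∈ τ_X ✓.
  U = {J, K}: f^{-1}(U) = {μ} ∈ τ_X ✓.
  U = {J, L}: f^{-1}(U) = {μ, ν} ∈ τ_X ✓.
  U = {K, L}: f^{-1}(U) = {ν} ∈ τ_X ✓.
  U = {J, K, L}: f^{-1}(U) = {μ, ν} ∈ τ_X ✓.
Every preimage lies in τ_X, so f IS continuous.


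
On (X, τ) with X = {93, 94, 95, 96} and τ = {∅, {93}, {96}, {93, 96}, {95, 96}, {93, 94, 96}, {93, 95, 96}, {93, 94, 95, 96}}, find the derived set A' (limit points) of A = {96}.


A' = {94, 95}

For each x ∈ X, list the open sets U ∈ τ with x ∈ U, then check whether U ∩ (A ∖ {x}) ≠ ∅ for every such U.
  x = 93: open {93} ∋ x has {93} ∩ (A ∖ {93}) = ∅, so x is NOT a limit point.
  x = 94: opens ∋ x are {93, 94, 96}, {93, 94, 95, 96}; each meets A ∖ {94}, so x IS a limit point.
  x = 95: opens ∋ x are {95, 96}, {93, 95, 96}, {93, 94, 95, 96}; each meets A ∖ {95}, so x IS a limit point.
  x = 96: open {96} ∋ x has {96} ∩ (A ∖ {96}) = ∅, so x is NOT a limit point.
Collecting: A' = {94, 95}.


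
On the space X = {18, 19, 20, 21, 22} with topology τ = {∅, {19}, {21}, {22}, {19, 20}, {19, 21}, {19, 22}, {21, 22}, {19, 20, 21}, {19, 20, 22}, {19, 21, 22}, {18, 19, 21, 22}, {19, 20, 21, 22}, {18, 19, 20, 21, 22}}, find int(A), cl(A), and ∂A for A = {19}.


int(A) = {19}, cl(A) = {18, 19, 20}, ∂A = {18, 20}.

Closed sets in (X, τ) are complements of opens:
  closed(X, τ) = {∅, {18}, {20}, {18, 20}, {18, 21}, {18, 22}, {18, 19, 20}, {18, 20, 21}, {18, 20, 22}, {18, 21, 22}, {18, 19, 20, 21}, {18, 19, 20, 22}, {18, 20, 21, 22}, {18, 19, 20, 21, 22}}.
int(A) = ⋃ {U ∈ τ : U ⊆ A}. Opens contained in A: ∅, {19}.
Taking the union of these: int(A) = {19}.
cl(A) = ⋂ {C closed : A ⊆ C}. Closed sets containing A: {18, 19, 20}, {18, 19, 20, 21}, {18, 19, 20, 22}, {18, 19, 20, 21, 22}.
Intersecting these: cl(A) = {18, 19, 20}.
∂A = cl(A) ∖ int(A) = {18, 19, 20} ∖ {19} = {18, 20}.


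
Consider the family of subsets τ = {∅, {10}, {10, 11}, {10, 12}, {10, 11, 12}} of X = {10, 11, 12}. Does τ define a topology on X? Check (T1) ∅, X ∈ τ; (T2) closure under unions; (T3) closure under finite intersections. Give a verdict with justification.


τ IS a topology on X.

Axiom (T1): ∅ ∈ τ? Yes; X ∈ τ? Yes.
Axiom (T2/T3): check pairwise unions and intersections of members of τ.
All pairwise intersections and unions checked — each lies in τ. Therefore τ satisfies (T1), (T2), (T3): it IS a topology on X.


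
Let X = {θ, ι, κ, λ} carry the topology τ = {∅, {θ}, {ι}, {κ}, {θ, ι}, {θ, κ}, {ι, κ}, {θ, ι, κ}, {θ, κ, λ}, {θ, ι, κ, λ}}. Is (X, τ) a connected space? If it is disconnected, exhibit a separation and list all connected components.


(X, τ) is disconnected; components = [{ι}, {θ, κ, λ}].

Find clopen sets (U ∈ τ with X ∖ U ∈ τ):
  U = ∅, X ∖ U = {θ, ι, κ, λ} — both open, so U is clopen.
  U = {ι}, X ∖ U = {θ, κ, λ} — both open, so U is clopen.
  U = {θ, κ, λ}, X ∖ U = {ι} — both open, so U is clopen.
  U = {θ, ι, κ, λ}, X ∖ U = ∅ — both open, so U is clopen.
Nontrivial clopen(s) exist: e.g. {ι}. So (X, τ) is disconnected.
Compute connected components by grouping points that agree on all clopens:
  component: {ι}
  component: {θ, κ, λ}


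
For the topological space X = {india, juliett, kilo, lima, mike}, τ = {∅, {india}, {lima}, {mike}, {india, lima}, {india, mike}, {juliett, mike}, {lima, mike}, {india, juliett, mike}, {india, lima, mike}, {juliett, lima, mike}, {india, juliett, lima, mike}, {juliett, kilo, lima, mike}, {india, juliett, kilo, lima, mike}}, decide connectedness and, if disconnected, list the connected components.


(X, τ) is disconnected; components = [{india}, {juliett, kilo, lima, mike}].

Find clopen sets (U ∈ τ with X ∖ U ∈ τ):
  U = ∅, X ∖ U = {india, juliett, kilo, lima, mike} — both open, so U is clopen.
  U = {india}, X ∖ U = {juliett, kilo, lima, mike} — both open, so U is clopen.
  U = {juliett, kilo, lima, mike}, X ∖ U = {india} — both open, so U is clopen.
  U = {india, juliett, kilo, lima, mike}, X ∖ U = ∅ — both open, so U is clopen.
Nontrivial clopen(s) exist: e.g. {india}. So (X, τ) is disconnected.
Compute connected components by grouping points that agree on all clopens:
  component: {india}
  component: {juliett, kilo, lima, mike}


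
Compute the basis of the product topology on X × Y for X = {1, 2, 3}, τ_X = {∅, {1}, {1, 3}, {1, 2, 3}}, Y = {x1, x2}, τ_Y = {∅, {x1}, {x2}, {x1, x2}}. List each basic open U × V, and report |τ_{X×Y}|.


Basis B = {∅ × ∅, {1} × {x1}, {1} × {x2}, {1} × {x1, x2}, {1, 3} × {x1}, {1, 3} × {x2}, {1, 2, 3} × {x1}, {1, 2, 3} × {x2}, {1, 3} × {x1, x2}, {1, 2, 3} × {x1, x2}}; |τ_{X×Y}| = 16.

Enumerate products U × V with U ∈ τ_X, V ∈ τ_Y (deduplicated):
  ∅ × ∅ = {} (∅)
  {1} × {x1} = {(1,x1)}
  {1} × {x2} = {(1,x2)}
  {1} × {x1, x2} = {(1,x1), (1,x2)}
  {1, 3} × {x1} = {(1,x1), (3,x1)}
  {1, 3} × {x2} = {(1,x2), (3,x2)}
  {1, 2, 3} × {x1} = {(1,x1), (2,x1), (3,x1)}
  {1, 2, 3} × {x2} = {(1,x2), (2,x2), (3,x2)}
  {1, 3} × {x1, x2} = {(1,x1), (1,x2), (3,x1), (3,x2)}
  {1, 2, 3} × {x1, x2} = {(1,x1), (1,x2), (2,x1), (2,x2), (3,x1), (3,x2)}
These 10 distinct sets form the basis B.
Close under arbitrary unions to get τ_{X×Y}; counting gives |τ_{X×Y}| = 16.


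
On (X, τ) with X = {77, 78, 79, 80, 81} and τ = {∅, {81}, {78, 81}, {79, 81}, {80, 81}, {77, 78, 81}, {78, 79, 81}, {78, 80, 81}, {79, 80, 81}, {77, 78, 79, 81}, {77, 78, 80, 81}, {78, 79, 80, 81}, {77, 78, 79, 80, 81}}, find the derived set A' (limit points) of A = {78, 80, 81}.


A' = {77, 78, 79, 80}

For each x ∈ X, list the open sets U ∈ τ with x ∈ U, then check whether U ∩ (A ∖ {x}) ≠ ∅ for every such U.
  x = 77: opens ∋ x are {77, 78, 81}, {77, 78, 79, 81}, {77, 78, 80, 81}, {77, 78, 79, 80, 81}; each meets A ∖ {77}, so x IS a limit point.
  x = 78: opens ∋ x are {78, 81}, {77, 78, 81}, {78, 79, 81}, {78, 80, 81}, {77, 78, 79, 81}, {77, 78, 80, 81}, {78, 79, 80, 81}, {77, 78, 79, 80, 81}; each meets A ∖ {78}, so x IS a limit point.
  x = 79: opens ∋ x are {79, 81}, {78, 79, 81}, {79, 80, 81}, {77, 78, 79, 81}, {78, 79, 80, 81}, {77, 78, 79, 80, 81}; each meets A ∖ {79}, so x IS a limit point.
  x = 80: opens ∋ x are {80, 81}, {78, 80, 81}, {79, 80, 81}, {77, 78, 80, 81}, {78, 79, 80, 81}, {77, 78, 79, 80, 81}; each meets A ∖ {80}, so x IS a limit point.
  x = 81: open {81} ∋ x has {81} ∩ (A ∖ {81}) = ∅, so x is NOT a limit point.
Collecting: A' = {77, 78, 79, 80}.


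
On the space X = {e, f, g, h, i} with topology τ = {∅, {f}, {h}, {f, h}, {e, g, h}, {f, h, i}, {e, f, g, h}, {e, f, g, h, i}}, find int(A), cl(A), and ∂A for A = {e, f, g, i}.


int(A) = {f}, cl(A) = {e, f, g, i}, ∂A = {e, g, i}.

Closed sets in (X, τ) are complements of opens:
  closed(X, τ) = {∅, {i}, {e, g}, {f, i}, {e, g, i}, {e, f, g, i}, {e, g, h, i}, {e, f, g, h, i}}.
int(A) = ⋃ {U ∈ τ : U ⊆ A}. Opens contained in A: ∅, {f}.
Taking the union of these: int(A) = {f}.
cl(A) = ⋂ {C closed : A ⊆ C}. Closed sets containing A: {e, f, g, i}, {e, f, g, h, i}.
Intersecting these: cl(A) = {e, f, g, i}.
∂A = cl(A) ∖ int(A) = {e, f, g, i} ∖ {f} = {e, g, i}.


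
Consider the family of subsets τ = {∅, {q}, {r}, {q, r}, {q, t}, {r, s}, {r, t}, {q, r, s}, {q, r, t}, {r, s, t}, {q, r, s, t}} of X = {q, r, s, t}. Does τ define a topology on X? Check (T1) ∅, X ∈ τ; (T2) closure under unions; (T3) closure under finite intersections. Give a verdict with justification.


τ is NOT a topology on X.

Axiom (T1): ∅ ∈ τ? Yes; X ∈ τ? Yes.
Axiom (T2/T3): check pairwise unions and intersections of members of τ.
Counterexample for (T3): {q, t} ∩ {r, t} = {t} ∉ τ. Therefore τ is NOT a topology.


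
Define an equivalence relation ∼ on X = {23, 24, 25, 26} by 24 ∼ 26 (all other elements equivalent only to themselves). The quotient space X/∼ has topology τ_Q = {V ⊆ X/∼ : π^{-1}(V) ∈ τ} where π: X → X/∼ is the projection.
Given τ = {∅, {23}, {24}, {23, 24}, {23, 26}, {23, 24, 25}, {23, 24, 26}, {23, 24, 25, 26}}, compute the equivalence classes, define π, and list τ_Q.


X/∼ = {[23], [24=26], [25]}; |τ_Q| = 4.

Equivalence classes: [23], [24=26], [25].
Quotient map π: X → X/∼ sends 23 ↦ [23], 24 ↦ [24=26], 25 ↦ [25], 26 ↦ [24=26].
For each subset V ⊆ X/∼, compute π^{-1}(V) ⊆ X and check whether π^{-1}(V) ∈ τ. V is open in τ_Q iff π^{-1}(V) ∈ τ.
  V = {}: π^{-1}(V) = ∅ ∈ τ ✓.
  V = {[23]}: π^{-1}(V) = {23} ∈ τ ✓.
  V = {[24=26]}: π^{-1}(V) = {24, 26} ∉ τ ✗.
  V = {[23], [24=26]}: π^{-1}(V) = {23, 24, 26} ∈ τ ✓.
  V = {[25]}: π^{-1}(V) = {25} ∉ τ ✗.
  V = {[23], [25]}: π^{-1}(V) = {23, 25} ∉ τ ✗.
  V = {[24=26], [25]}: π^{-1}(V) = {24, 25, 26} ∉ τ ✗.
  V = {[23], [24=26], [25]}: π^{-1}(V) = {23, 24, 25, 26} ∈ τ ✓.
Open sets in the quotient: τ_Q = {{}, {[23]}, {[23], [24=26]}, {[23], [24=26], [25]}} (4 elements).


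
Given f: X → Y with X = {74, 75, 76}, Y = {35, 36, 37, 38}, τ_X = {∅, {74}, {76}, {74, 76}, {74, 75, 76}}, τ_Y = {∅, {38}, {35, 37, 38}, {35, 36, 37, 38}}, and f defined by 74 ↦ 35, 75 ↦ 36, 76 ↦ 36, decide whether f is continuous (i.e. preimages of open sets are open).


f IS continuous.

Compute f^{-1}(U) for each U ∈ τ_Y:
  U = ∅: f^{-1}(U) = ∅ ∈ τ_X ✓.
  U = {38}: f^{-1}(U) = ∅ ∈ τ_X ✓.
  U = {35, 37, 38}: f^{-1}(U) = {74} ∈ τ_X ✓.
  U = {35, 36, 37, 38}: f^{-1}(U) = {74, 75, 76} ∈ τ_X ✓.
Every preimage lies in τ_X, so f IS continuous.


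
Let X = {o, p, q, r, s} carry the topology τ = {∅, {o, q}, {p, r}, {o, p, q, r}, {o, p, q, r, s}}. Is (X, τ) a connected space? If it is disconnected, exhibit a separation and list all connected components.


(X, τ) is connected.

Find clopen sets (U ∈ τ with X ∖ U ∈ τ):
  U = ∅, X ∖ U = {o, p, q, r, s} — both open, so U is clopen.
  U = {o, p, q, r, s}, X ∖ U = ∅ — both open, so U is clopen.
Only trivial clopens (∅ and X) exist, so (X, τ) is connected.
Compute connected components by grouping points that agree on all clopens:
  component: {o, p, q, r, s}


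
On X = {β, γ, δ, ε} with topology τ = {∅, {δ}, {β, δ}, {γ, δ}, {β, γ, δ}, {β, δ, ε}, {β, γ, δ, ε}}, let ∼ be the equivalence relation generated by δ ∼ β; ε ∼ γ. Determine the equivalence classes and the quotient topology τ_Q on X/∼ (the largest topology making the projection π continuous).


X/∼ = {[β=δ], [γ=ε]}; |τ_Q| = 3.

Equivalence classes: [β=δ], [γ=ε].
Quotient map π: X → X/∼ sends β ↦ [β=δ], γ ↦ [γ=ε], δ ↦ [β=δ], ε ↦ [γ=ε].
For each subset V ⊆ X/∼, compute π^{-1}(V) ⊆ X and check whether π^{-1}(V) ∈ τ. V is open in τ_Q iff π^{-1}(V) ∈ τ.
  V = {}: π^{-1}(V) = ∅ ∈ τ ✓.
  V = {[β=δ]}: π^{-1}(V) = {β, δ} ∈ τ ✓.
  V = {[γ=ε]}: π^{-1}(V) = {γ, ε} ∉ τ ✗.
  V = {[β=δ], [γ=ε]}: π^{-1}(V) = {β, γ, δ, ε} ∈ τ ✓.
Open sets in the quotient: τ_Q = {{}, {[β=δ]}, {[β=δ], [γ=ε]}} (3 elements).


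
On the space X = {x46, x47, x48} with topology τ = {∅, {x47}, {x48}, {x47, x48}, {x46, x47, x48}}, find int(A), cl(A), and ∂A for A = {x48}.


int(A) = {x48}, cl(A) = {x46, x48}, ∂A = {x46}.

Closed sets in (X, τ) are complements of opens:
  closed(X, τ) = {∅, {x46}, {x46, x47}, {x46, x48}, {x46, x47, x48}}.
int(A) = ⋃ {U ∈ τ : U ⊆ A}. Opens contained in A: ∅, {x48}.
Taking the union of these: int(A) = {x48}.
cl(A) = ⋂ {C closed : A ⊆ C}. Closed sets containing A: {x46, x48}, {x46, x47, x48}.
Intersecting these: cl(A) = {x46, x48}.
∂A = cl(A) ∖ int(A) = {x46, x48} ∖ {x48} = {x46}.


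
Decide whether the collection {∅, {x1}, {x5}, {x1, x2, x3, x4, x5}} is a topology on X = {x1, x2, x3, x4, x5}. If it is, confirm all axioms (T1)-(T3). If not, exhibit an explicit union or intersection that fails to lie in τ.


τ is NOT a topology on X.

Axiom (T1): ∅ ∈ τ? Yes; X ∈ τ? Yes.
Axiom (T2/T3): check pairwise unions and intersections of members of τ.
Counterexample for (T2): {x1} ∪ {x5} = {x1, x5} ∉ τ. Therefore τ is NOT a topology.


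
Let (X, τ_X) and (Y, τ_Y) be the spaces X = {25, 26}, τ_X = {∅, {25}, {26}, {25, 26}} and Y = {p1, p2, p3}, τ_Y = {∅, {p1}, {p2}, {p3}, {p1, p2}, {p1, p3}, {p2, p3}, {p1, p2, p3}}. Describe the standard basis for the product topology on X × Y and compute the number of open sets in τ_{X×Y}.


Basis B = {∅ × ∅, {25} × {p1}, {25} × {p2}, {25} × {p3}, {26} × {p1}, {26} × {p2}, {26} × {p3}, {25} × {p1, p2}, {25} × {p1, p3}, {25, 26} × {p1}, {25} × {p2, p3}, {25, 26} × {p2}, {25, 26} × {p3}, {26} × {p1, p2}, {26} × {p1, p3}, {26} × {p2, p3}, {25} × {p1, p2, p3}, {26} × {p1, p2, p3}, {25, 26} × {p1, p2}, {25, 26} × {p1, p3}, {25, 26} × {p2, p3}, {25, 26} × {p1, p2, p3}}; |τ_{X×Y}| = 64.

Enumerate products U × V with U ∈ τ_X, V ∈ τ_Y (deduplicated):
  ∅ × ∅ = {} (∅)
  {25} × {p1} = {(25,p1)}
  {25} × {p2} = {(25,p2)}
  {25} × {p3} = {(25,p3)}
  {26} × {p1} = {(26,p1)}
  {26} × {p2} = {(26,p2)}
  {26} × {p3} = {(26,p3)}
  {25} × {p1, p2} = {(25,p1), (25,p2)}
  {25} × {p1, p3} = {(25,p1), (25,p3)}
  {25, 26} × {p1} = {(25,p1), (26,p1)}
  {25} × {p2, p3} = {(25,p2), (25,p3)}
  {25, 26} × {p2} = {(25,p2), (26,p2)}
  {25, 26} × {p3} = {(25,p3), (26,p3)}
  {26} × {p1, p2} = {(26,p1), (26,p2)}
  {26} × {p1, p3} = {(26,p1), (26,p3)}
  {26} × {p2, p3} = {(26,p2), (26,p3)}
  {25} × {p1, p2, p3} = {(25,p1), (25,p2), (25,p3)}
  {26} × {p1, p2, p3} = {(26,p1), (26,p2), (26,p3)}
  {25, 26} × {p1, p2} = {(25,p1), (25,p2), (26,p1), (26,p2)}
  {25, 26} × {p1, p3} = {(25,p1), (25,p3), (26,p1), (26,p3)}
  {25, 26} × {p2, p3} = {(25,p2), (25,p3), (26,p2), (26,p3)}
  {25, 26} × {p1, p2, p3} = {(25,p1), (25,p2), (25,p3), (26,p1), (26,p2), (26,p3)}
These 22 distinct sets form the basis B.
Close under arbitrary unions to get τ_{X×Y}; counting gives |τ_{X×Y}| = 64.


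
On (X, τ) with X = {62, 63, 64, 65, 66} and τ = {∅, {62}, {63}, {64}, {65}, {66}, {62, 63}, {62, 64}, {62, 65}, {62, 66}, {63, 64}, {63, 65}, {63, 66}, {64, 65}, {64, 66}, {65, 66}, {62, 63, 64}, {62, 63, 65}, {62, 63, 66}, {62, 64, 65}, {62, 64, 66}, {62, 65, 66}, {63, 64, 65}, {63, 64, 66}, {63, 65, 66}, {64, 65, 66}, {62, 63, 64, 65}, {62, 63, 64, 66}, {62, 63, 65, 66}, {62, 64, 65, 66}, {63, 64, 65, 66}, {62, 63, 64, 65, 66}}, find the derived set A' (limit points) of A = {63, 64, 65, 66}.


A' = ∅

For each x ∈ X, list the open sets U ∈ τ with x ∈ U, then check whether U ∩ (A ∖ {x}) ≠ ∅ for every such U.
  x = 62: open {62} ∋ x has {62} ∩ (A ∖ {62}) = ∅, so x is NOT a limit point.
  x = 63: open {63} ∋ x has {63} ∩ (A ∖ {63}) = ∅, so x is NOT a limit point.
  x = 64: open {64} ∋ x has {64} ∩ (A ∖ {64}) = ∅, so x is NOT a limit point.
  x = 65: open {65} ∋ x has {65} ∩ (A ∖ {65}) = ∅, so x is NOT a limit point.
  x = 66: open {66} ∋ x has {66} ∩ (A ∖ {66}) = ∅, so x is NOT a limit point.
Collecting: A' = ∅.


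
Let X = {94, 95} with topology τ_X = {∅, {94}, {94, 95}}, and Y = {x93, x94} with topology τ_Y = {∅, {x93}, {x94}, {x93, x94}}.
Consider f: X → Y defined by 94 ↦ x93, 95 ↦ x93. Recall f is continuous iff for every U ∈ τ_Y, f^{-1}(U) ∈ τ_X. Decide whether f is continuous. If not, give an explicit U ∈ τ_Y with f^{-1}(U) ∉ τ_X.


f IS continuous.

Compute f^{-1}(U) for each U ∈ τ_Y:
  U = ∅: f^{-1}(U) = ∅ ∈ τ_X ✓.
  U = {x93}: f^{-1}(U) = {94, 95} ∈ τ_X ✓.
  U = {x94}: f^{-1}(U) = ∅ ∈ τ_X ✓.
  U = {x93, x94}: f^{-1}(U) = {94, 95} ∈ τ_X ✓.
Every preimage lies in τ_X, so f IS continuous.


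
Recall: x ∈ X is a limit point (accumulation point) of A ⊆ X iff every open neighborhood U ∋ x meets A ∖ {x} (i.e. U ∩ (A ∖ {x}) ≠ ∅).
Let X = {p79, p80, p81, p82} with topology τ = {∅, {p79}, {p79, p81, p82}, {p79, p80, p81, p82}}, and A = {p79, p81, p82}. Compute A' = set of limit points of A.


A' = {p80, p81, p82}

For each x ∈ X, list the open sets U ∈ τ with x ∈ U, then check whether U ∩ (A ∖ {x}) ≠ ∅ for every such U.
  x = p79: open {p79} ∋ x has {p79} ∩ (A ∖ {p79}) = ∅, so x is NOT a limit point.
  x = p80: opens ∋ x are {p79, p80, p81, p82}; each meets A ∖ {p80}, so x IS a limit point.
  x = p81: opens ∋ x are {p79, p81, p82}, {p79, p80, p81, p82}; each meets A ∖ {p81}, so x IS a limit point.
  x = p82: opens ∋ x are {p79, p81, p82}, {p79, p80, p81, p82}; each meets A ∖ {p82}, so x IS a limit point.
Collecting: A' = {p80, p81, p82}.


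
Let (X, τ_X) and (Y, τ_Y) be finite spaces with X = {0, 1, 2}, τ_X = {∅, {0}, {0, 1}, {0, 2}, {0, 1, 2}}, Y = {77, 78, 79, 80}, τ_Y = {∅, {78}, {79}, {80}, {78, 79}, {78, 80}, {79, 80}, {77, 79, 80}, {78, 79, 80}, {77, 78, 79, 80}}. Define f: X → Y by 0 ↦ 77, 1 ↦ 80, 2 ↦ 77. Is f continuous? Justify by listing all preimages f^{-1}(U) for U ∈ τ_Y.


f is NOT continuous.

Compute f^{-1}(U) for each U ∈ τ_Y:
  U = ∅: f^{-1}(U) = ∅ ∈ τ_X ✓.
  U = {78}: f^{-1}(U) = ∅ ∈ τ_X ✓.
  U = {79}: f^{-1}(U) = ∅ ∈ τ_X ✓.
  U = {80}: f^{-1}(U) = {1} ∉ τ_X ✗.
  U = {78, 79}: f^{-1}(U) = ∅ ∈ τ_X ✓.
  U = {78, 80}: f^{-1}(U) = {1} ∉ τ_X ✗.
  U = {79, 80}: f^{-1}(U) = {1} ∉ τ_X ✗.
  U = {77, 79, 80}: f^{-1}(U) = {0, 1, 2} ∈ τ_X ✓.
  U = {78, 79, 80}: f^{-1}(U) = {1} ∉ τ_X ✗.
  U = {77, 78, 79, 80}: f^{-1}(U) = {0, 1, 2} ∈ τ_X ✓.
Found U = {80} with f^{-1}(U) = {1} not in τ_X. Therefore f is NOT continuous.


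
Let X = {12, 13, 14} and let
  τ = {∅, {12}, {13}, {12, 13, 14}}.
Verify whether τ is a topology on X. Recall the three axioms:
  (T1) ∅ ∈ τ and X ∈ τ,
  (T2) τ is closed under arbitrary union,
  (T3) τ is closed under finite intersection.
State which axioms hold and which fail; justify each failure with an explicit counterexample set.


τ is NOT a topology on X.

Axiom (T1): ∅ ∈ τ? Yes; X ∈ τ? Yes.
Axiom (T2/T3): check pairwise unions and intersections of members of τ.
Counterexample for (T2): {12} ∪ {13} = {12, 13} ∉ τ. Therefore τ is NOT a topology.


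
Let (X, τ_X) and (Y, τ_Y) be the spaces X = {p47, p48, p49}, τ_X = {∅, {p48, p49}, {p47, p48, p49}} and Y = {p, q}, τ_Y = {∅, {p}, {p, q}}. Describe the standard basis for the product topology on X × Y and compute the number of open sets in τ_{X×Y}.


Basis B = {∅ × ∅, {p48, p49} × {p}, {p47, p48, p49} × {p}, {p48, p49} × {p, q}, {p47, p48, p49} × {p, q}}; |τ_{X×Y}| = 6.

Enumerate products U × V with U ∈ τ_X, V ∈ τ_Y (deduplicated):
  ∅ × ∅ = {} (∅)
  {p48, p49} × {p} = {(p48,p), (p49,p)}
  {p47, p48, p49} × {p} = {(p47,p), (p48,p), (p49,p)}
  {p48, p49} × {p, q} = {(p48,p), (p48,q), (p49,p), (p49,q)}
  {p47, p48, p49} × {p, q} = {(p47,p), (p47,q), (p48,p), (p48,q), (p49,p), (p49,q)}
These 5 distinct sets form the basis B.
Close under arbitrary unions to get τ_{X×Y}; counting gives |τ_{X×Y}| = 6.


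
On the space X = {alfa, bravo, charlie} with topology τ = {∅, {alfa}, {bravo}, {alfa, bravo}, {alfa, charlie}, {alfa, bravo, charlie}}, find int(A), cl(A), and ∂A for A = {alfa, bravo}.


int(A) = {alfa, bravo}, cl(A) = {alfa, bravo, charlie}, ∂A = {charlie}.

Closed sets in (X, τ) are complements of opens:
  closed(X, τ) = {∅, {bravo}, {charlie}, {alfa, charlie}, {bravo, charlie}, {alfa, bravo, charlie}}.
int(A) = ⋃ {U ∈ τ : U ⊆ A}. Opens contained in A: ∅, {alfa}, {bravo}, {alfa, bravo}.
Taking the union of these: int(A) = {alfa, bravo}.
cl(A) = ⋂ {C closed : A ⊆ C}. Closed sets containing A: {alfa, bravo, charlie}.
Intersecting these: cl(A) = {alfa, bravo, charlie}.
∂A = cl(A) ∖ int(A) = {alfa, bravo, charlie} ∖ {alfa, bravo} = {charlie}.


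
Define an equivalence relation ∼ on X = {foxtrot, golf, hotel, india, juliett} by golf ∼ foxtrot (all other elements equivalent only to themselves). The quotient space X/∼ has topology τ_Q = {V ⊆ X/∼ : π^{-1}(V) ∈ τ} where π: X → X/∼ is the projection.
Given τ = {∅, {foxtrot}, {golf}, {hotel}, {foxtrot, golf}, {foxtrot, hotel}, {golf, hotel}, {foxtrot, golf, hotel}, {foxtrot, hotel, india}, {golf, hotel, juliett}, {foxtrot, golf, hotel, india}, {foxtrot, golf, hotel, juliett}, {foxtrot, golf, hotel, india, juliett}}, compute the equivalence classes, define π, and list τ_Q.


X/∼ = {[foxtrot=golf], [hotel], [india], [juliett]}; |τ_Q| = 7.

Equivalence classes: [foxtrot=golf], [hotel], [india], [juliett].
Quotient map π: X → X/∼ sends foxtrot ↦ [foxtrot=golf], golf ↦ [foxtrot=golf], hotel ↦ [hotel], india ↦ [india], juliett ↦ [juliett].
For each subset V ⊆ X/∼, compute π^{-1}(V) ⊆ X and check whether π^{-1}(V) ∈ τ. V is open in τ_Q iff π^{-1}(V) ∈ τ.
  V = {}: π^{-1}(V) = ∅ ∈ τ ✓.
  V = {[foxtrot=golf]}: π^{-1}(V) = {foxtrot, golf} ∈ τ ✓.
  V = {[hotel]}: π^{-1}(V) = {hotel} ∈ τ ✓.
  V = {[foxtrot=golf], [hotel]}: π^{-1}(V) = {foxtrot, golf, hotel} ∈ τ ✓.
  V = {[india]}: π^{-1}(V) = {india} ∉ τ ✗.
  V = {[foxtrot=golf], [india]}: π^{-1}(V) = {foxtrot, golf, india} ∉ τ ✗.
  V = {[hotel], [india]}: π^{-1}(V) = {hotel, india} ∉ τ ✗.
  V = {[foxtrot=golf], [hotel], [india]}: π^{-1}(V) = {foxtrot, golf, hotel, india} ∈ τ ✓.
  V = {[juliett]}: π^{-1}(V) = {juliett} ∉ τ ✗.
  V = {[foxtrot=golf], [juliett]}: π^{-1}(V) = {foxtrot, golf, juliett} ∉ τ ✗.
  V = {[hotel], [juliett]}: π^{-1}(V) = {hotel, juliett} ∉ τ ✗.
  V = {[foxtrot=golf], [hotel], [juliett]}: π^{-1}(V) = {foxtrot, golf, hotel, juliett} ∈ τ ✓.
  V = {[india], [juliett]}: π^{-1}(V) = {india, juliett} ∉ τ ✗.
  V = {[foxtrot=golf], [india], [juliett]}: π^{-1}(V) = {foxtrot, golf, india, juliett} ∉ τ ✗.
  V = {[hotel], [india], [juliett]}: π^{-1}(V) = {hotel, india, juliett} ∉ τ ✗.
  V = {[foxtrot=golf], [hotel], [india], [juliett]}: π^{-1}(V) = {foxtrot, golf, hotel, india, juliett} ∈ τ ✓.
Open sets in the quotient: τ_Q = {{}, {[foxtrot=golf]}, {[hotel]}, {[foxtrot=golf], [hotel]}, {[foxtrot=golf], [hotel], [india]}, {[foxtrot=golf], [hotel], [juliett]}, {[foxtrot=golf], [hotel], [india], [juliett]}} (7 elements).


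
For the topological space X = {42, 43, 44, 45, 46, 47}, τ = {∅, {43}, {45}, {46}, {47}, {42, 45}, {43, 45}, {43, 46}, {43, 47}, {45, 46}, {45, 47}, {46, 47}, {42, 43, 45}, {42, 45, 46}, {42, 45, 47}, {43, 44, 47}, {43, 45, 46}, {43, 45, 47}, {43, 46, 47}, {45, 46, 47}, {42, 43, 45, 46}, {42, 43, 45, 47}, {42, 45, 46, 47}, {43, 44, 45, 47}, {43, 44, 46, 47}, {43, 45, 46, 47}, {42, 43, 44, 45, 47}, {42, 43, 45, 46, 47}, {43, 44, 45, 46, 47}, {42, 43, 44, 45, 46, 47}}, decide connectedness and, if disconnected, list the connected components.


(X, τ) is disconnected; components = [{46}, {42, 45}, {43, 44, 47}].

Find clopen sets (U ∈ τ with X ∖ U ∈ τ):
  U = ∅, X ∖ U = {42, 43, 44, 45, 46, 47} — both open, so U is clopen.
  U = {46}, X ∖ U = {42, 43, 44, 45, 47} — both open, so U is clopen.
  U = {42, 45}, X ∖ U = {43, 44, 46, 47} — both open, so U is clopen.
  U = {42, 45, 46}, X ∖ U = {43, 44, 47} — both open, so U is clopen.
  U = {43, 44, 47}, X ∖ U = {42, 45, 46} — both open, so U is clopen.
  U = {43, 44, 46, 47}, X ∖ U = {42, 45} — both open, so U is clopen.
  U = {42, 43, 44, 45, 47}, X ∖ U = {46} — both open, so U is clopen.
  U = {42, 43, 44, 45, 46, 47}, X ∖ U = ∅ — both open, so U is clopen.
Nontrivial clopen(s) exist: e.g. {42, 43, 44, 45, 47}. So (X, τ) is disconnected.
Compute connected components by grouping points that agree on all clopens:
  component: {46}
  component: {42, 45}
  component: {43, 44, 47}


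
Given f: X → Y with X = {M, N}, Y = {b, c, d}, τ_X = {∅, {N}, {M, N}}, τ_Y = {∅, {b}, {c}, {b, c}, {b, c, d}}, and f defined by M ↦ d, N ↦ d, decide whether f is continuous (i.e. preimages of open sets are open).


f IS continuous.

Compute f^{-1}(U) for each U ∈ τ_Y:
  U = ∅: f^{-1}(U) = ∅ ∈ τ_X ✓.
  U = {b}: f^{-1}(U) = ∅ ∈ τ_X ✓.
  U = {c}: f^{-1}(U) = ∅ ∈ τ_X ✓.
  U = {b, c}: f^{-1}(U) = ∅ ∈ τ_X ✓.
  U = {b, c, d}: f^{-1}(U) = {M, N} ∈ τ_X ✓.
Every preimage lies in τ_X, so f IS continuous.


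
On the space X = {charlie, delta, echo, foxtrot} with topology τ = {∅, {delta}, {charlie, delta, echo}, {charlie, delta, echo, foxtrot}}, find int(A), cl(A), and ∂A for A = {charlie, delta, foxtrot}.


int(A) = {delta}, cl(A) = {charlie, delta, echo, foxtrot}, ∂A = {charlie, echo, foxtrot}.

Closed sets in (X, τ) are complements of opens:
  closed(X, τ) = {∅, {foxtrot}, {charlie, echo, foxtrot}, {charlie, delta, echo, foxtrot}}.
int(A) = ⋃ {U ∈ τ : U ⊆ A}. Opens contained in A: ∅, {delta}.
Taking the union of these: int(A) = {delta}.
cl(A) = ⋂ {C closed : A ⊆ C}. Closed sets containing A: {charlie, delta, echo, foxtrot}.
Intersecting these: cl(A) = {charlie, delta, echo, foxtrot}.
∂A = cl(A) ∖ int(A) = {charlie, delta, echo, foxtrot} ∖ {delta} = {charlie, echo, foxtrot}.


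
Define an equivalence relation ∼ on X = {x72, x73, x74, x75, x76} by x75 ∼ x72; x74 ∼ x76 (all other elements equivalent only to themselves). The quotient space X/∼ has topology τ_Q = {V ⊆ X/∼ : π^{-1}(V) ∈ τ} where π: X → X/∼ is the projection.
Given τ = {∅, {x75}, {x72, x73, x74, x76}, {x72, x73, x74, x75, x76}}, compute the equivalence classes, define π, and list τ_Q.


X/∼ = {[x72=x75], [x73], [x74=x76]}; |τ_Q| = 2.

Equivalence classes: [x72=x75], [x73], [x74=x76].
Quotient map π: X → X/∼ sends x72 ↦ [x72=x75], x73 ↦ [x73], x74 ↦ [x74=x76], x75 ↦ [x72=x75], x76 ↦ [x74=x76].
For each subset V ⊆ X/∼, compute π^{-1}(V) ⊆ X and check whether π^{-1}(V) ∈ τ. V is open in τ_Q iff π^{-1}(V) ∈ τ.
  V = {}: π^{-1}(V) = ∅ ∈ τ ✓.
  V = {[x72=x75]}: π^{-1}(V) = {x72, x75} ∉ τ ✗.
  V = {[x73]}: π^{-1}(V) = {x73} ∉ τ ✗.
  V = {[x72=x75], [x73]}: π^{-1}(V) = {x72, x73, x75} ∉ τ ✗.
  V = {[x74=x76]}: π^{-1}(V) = {x74, x76} ∉ τ ✗.
  V = {[x72=x75], [x74=x76]}: π^{-1}(V) = {x72, x74, x75, x76} ∉ τ ✗.
  V = {[x73], [x74=x76]}: π^{-1}(V) = {x73, x74, x76} ∉ τ ✗.
  V = {[x72=x75], [x73], [x74=x76]}: π^{-1}(V) = {x72, x73, x74, x75, x76} ∈ τ ✓.
Open sets in the quotient: τ_Q = {{}, {[x72=x75], [x73], [x74=x76]}} (2 elements).


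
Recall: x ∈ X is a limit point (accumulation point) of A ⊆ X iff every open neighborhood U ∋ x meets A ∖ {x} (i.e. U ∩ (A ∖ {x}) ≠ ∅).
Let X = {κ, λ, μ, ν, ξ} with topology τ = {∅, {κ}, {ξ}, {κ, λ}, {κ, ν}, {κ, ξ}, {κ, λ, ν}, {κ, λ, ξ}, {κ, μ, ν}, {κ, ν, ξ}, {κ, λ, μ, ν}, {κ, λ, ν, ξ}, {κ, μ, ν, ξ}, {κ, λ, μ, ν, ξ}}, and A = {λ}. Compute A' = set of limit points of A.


A' = ∅

For each x ∈ X, list the open sets U ∈ τ with x ∈ U, then check whether U ∩ (A ∖ {x}) ≠ ∅ for every such U.
  x = κ: open {κ} ∋ x has {κ} ∩ (A ∖ {κ}) = ∅, so x is NOT a limit point.
  x = λ: open {κ, λ} ∋ x has {κ, λ} ∩ (A ∖ {λ}) = ∅, so x is NOT a limit point.
  x = μ: open {κ, μ, ν} ∋ x has {κ, μ, ν} ∩ (A ∖ {μ}) = ∅, so x is NOT a limit point.
  x = ν: open {κ, ν} ∋ x has {κ, ν} ∩ (A ∖ {ν}) = ∅, so x is NOT a limit point.
  x = ξ: open {ξ} ∋ x has {ξ} ∩ (A ∖ {ξ}) = ∅, so x is NOT a limit point.
Collecting: A' = ∅.


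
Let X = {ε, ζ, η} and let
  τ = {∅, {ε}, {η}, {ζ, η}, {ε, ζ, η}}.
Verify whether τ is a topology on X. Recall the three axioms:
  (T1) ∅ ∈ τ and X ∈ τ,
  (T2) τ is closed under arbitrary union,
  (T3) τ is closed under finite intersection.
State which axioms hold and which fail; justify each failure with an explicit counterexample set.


τ is NOT a topology on X.

Axiom (T1): ∅ ∈ τ? Yes; X ∈ τ? Yes.
Axiom (T2/T3): check pairwise unions and intersections of members of τ.
Counterexample for (T2): {ε} ∪ {η} = {ε, η} ∉ τ. Therefore τ is NOT a topology.


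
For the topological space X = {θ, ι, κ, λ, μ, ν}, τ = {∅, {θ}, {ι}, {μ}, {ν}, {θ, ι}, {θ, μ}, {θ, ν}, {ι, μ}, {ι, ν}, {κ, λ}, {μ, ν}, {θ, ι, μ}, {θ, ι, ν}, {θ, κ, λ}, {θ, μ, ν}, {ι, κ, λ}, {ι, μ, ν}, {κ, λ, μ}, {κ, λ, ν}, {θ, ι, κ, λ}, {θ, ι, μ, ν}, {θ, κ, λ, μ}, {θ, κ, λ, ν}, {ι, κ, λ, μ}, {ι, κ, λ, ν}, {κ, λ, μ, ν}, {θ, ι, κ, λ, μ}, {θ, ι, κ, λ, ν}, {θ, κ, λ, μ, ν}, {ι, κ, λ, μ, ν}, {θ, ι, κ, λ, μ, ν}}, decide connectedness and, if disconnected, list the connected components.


(X, τ) is disconnected; components = [{θ}, {ι}, {μ}, {ν}, {κ, λ}].

Find clopen sets (U ∈ τ with X ∖ U ∈ τ):
  U = ∅, X ∖ U = {θ, ι, κ, λ, μ, ν} — both open, so U is clopen.
  U = {θ}, X ∖ U = {ι, κ, λ, μ, ν} — both open, so U is clopen.
  U = {ι}, X ∖ U = {θ, κ, λ, μ, ν} — both open, so U is clopen.
  U = {μ}, X ∖ U = {θ, ι, κ, λ, ν} — both open, so U is clopen.
  U = {ν}, X ∖ U = {θ, ι, κ, λ, μ} — both open, so U is clopen.
  U = {θ, ι}, X ∖ U = {κ, λ, μ, ν} — both open, so U is clopen.
  U = {θ, μ}, X ∖ U = {ι, κ, λ, ν} — both open, so U is clopen.
  U = {θ, ν}, X ∖ U = {ι, κ, λ, μ} — both open, so U is clopen.
  U = {ι, μ}, X ∖ U = {θ, κ, λ, ν} — both open, so U is clopen.
  U = {ι, ν}, X ∖ U = {θ, κ, λ, μ} — both open, so U is clopen.
  U = {κ, λ}, X ∖ U = {θ, ι, μ, ν} — both open, so U is clopen.
  U = {μ, ν}, X ∖ U = {θ, ι, κ, λ} — both open, so U is clopen.
  U = {θ, ι, μ}, X ∖ U = {κ, λ, ν} — both open, so U is clopen.
  U = {θ, ι, ν}, X ∖ U = {κ, λ, μ} — both open, so U is clopen.
  U = {θ, κ, λ}, X ∖ U = {ι, μ, ν} — both open, so U is clopen.
  U = {θ, μ, ν}, X ∖ U = {ι, κ, λ} — both open, so U is clopen.
  U = {ι, κ, λ}, X ∖ U = {θ, μ, ν} — both open, so U is clopen.
  U = {ι, μ, ν}, X ∖ U = {θ, κ, λ} — both open, so U is clopen.
  U = {κ, λ, μ}, X ∖ U = {θ, ι, ν} — both open, so U is clopen.
  U = {κ, λ, ν}, X ∖ U = {θ, ι, μ} — both open, so U is clopen.
  U = {θ, ι, κ, λ}, X ∖ U = {μ, ν} — both open, so U is clopen.
  U = {θ, ι, μ, ν}, X ∖ U = {κ, λ} — both open, so U is clopen.
  U = {θ, κ, λ, μ}, X ∖ U = {ι, ν} — both open, so U is clopen.
  U = {θ, κ, λ, ν}, X ∖ U = {ι, μ} — both open, so U is clopen.
  U = {ι, κ, λ, μ}, X ∖ U = {θ, ν} — both open, so U is clopen.
  U = {ι, κ, λ, ν}, X ∖ U = {θ, μ} — both open, so U is clopen.
  U = {κ, λ, μ, ν}, X ∖ U = {θ, ι} — both open, so U is clopen.
  U = {θ, ι, κ, λ, μ}, X ∖ U = {ν} — both open, so U is clopen.
  U = {θ, ι, κ, λ, ν}, X ∖ U = {μ} — both open, so U is clopen.
  U = {θ, κ, λ, μ, ν}, X ∖ U = {ι} — both open, so U is clopen.
  U = {ι, κ, λ, μ, ν}, X ∖ U = {θ} — both open, so U is clopen.
  U = {θ, ι, κ, λ, μ, ν}, X ∖ U = ∅ — both open, so U is clopen.
Nontrivial clopen(s) exist: e.g. {ι, κ, λ, μ}. So (X, τ) is disconnected.
Compute connected components by grouping points that agree on all clopens:
  component: {θ}
  component: {ι}
  component: {μ}
  component: {ν}
  component: {κ, λ}


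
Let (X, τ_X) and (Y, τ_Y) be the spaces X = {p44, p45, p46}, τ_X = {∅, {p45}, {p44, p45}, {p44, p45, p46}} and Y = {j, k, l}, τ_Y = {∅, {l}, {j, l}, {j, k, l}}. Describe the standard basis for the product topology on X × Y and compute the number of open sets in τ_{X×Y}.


Basis B = {∅ × ∅, {p45} × {l}, {p44, p45} × {l}, {p45} × {j, l}, {p44, p45, p46} × {l}, {p45} × {j, k, l}, {p44, p45} × {j, l}, {p44, p45} × {j, k, l}, {p44, p45, p46} × {j, l}, {p44, p45, p46} × {j, k, l}}; |τ_{X×Y}| = 20.

Enumerate products U × V with U ∈ τ_X, V ∈ τ_Y (deduplicated):
  ∅ × ∅ = {} (∅)
  {p45} × {l} = {(p45,l)}
  {p44, p45} × {l} = {(p44,l), (p45,l)}
  {p45} × {j, l} = {(p45,j), (p45,l)}
  {p44, p45, p46} × {l} = {(p44,l), (p45,l), (p46,l)}
  {p45} × {j, k, l} = {(p45,j), (p45,k), (p45,l)}
  {p44, p45} × {j, l} = {(p44,j), (p44,l), (p45,j), (p45,l)}
  {p44, p45} × {j, k, l} = {(p44,j), (p44,k), (p44,l), (p45,j), (p45,k), (p45,l)}
  {p44, p45, p46} × {j, l} = {(p44,j), (p44,l), (p45,j), (p45,l), (p46,j), (p46,l)}
  {p44, p45, p46} × {j, k, l} = {(p44,j), (p44,k), (p44,l), (p45,j), (p45,k), (p45,l), (p46,j), (p46,k), (p46,l)}
These 10 distinct sets form the basis B.
Close under arbitrary unions to get τ_{X×Y}; counting gives |τ_{X×Y}| = 20.


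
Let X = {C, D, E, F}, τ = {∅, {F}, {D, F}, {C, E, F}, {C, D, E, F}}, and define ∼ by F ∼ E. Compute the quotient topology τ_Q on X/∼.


X/∼ = {[C], [D], [E=F]}; |τ_Q| = 3.

Equivalence classes: [C], [D], [E=F].
Quotient map π: X → X/∼ sends C ↦ [C], D ↦ [D], E ↦ [E=F], F ↦ [E=F].
For each subset V ⊆ X/∼, compute π^{-1}(V) ⊆ X and check whether π^{-1}(V) ∈ τ. V is open in τ_Q iff π^{-1}(V) ∈ τ.
  V = {}: π^{-1}(V) = ∅ ∈ τ ✓.
  V = {[C]}: π^{-1}(V) = {C} ∉ τ ✗.
  V = {[D]}: π^{-1}(V) = {D} ∉ τ ✗.
  V = {[C], [D]}: π^{-1}(V) = {C, D} ∉ τ ✗.
  V = {[E=F]}: π^{-1}(V) = {E, F} ∉ τ ✗.
  V = {[C], [E=F]}: π^{-1}(V) = {C, E, F} ∈ τ ✓.
  V = {[D], [E=F]}: π^{-1}(V) = {D, E, F} ∉ τ ✗.
  V = {[C], [D], [E=F]}: π^{-1}(V) = {C, D, E, F} ∈ τ ✓.
Open sets in the quotient: τ_Q = {{}, {[C], [E=F]}, {[C], [D], [E=F]}} (3 elements).


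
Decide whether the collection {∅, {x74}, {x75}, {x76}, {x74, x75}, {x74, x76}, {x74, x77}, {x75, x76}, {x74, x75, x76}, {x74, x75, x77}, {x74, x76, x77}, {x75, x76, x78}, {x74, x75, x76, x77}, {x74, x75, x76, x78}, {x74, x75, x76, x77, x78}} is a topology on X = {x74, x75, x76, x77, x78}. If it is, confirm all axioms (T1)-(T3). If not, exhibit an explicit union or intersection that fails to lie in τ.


τ IS a topology on X.

Axiom (T1): ∅ ∈ τ? Yes; X ∈ τ? Yes.
Axiom (T2/T3): check pairwise unions and intersections of members of τ.
All pairwise intersections and unions checked — each lies in τ. Therefore τ satisfies (T1), (T2), (T3): it IS a topology on X.


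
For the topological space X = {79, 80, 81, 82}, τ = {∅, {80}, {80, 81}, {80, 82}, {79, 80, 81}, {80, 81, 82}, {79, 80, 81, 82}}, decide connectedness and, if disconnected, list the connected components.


(X, τ) is connected.

Find clopen sets (U ∈ τ with X ∖ U ∈ τ):
  U = ∅, X ∖ U = {79, 80, 81, 82} — both open, so U is clopen.
  U = {79, 80, 81, 82}, X ∖ U = ∅ — both open, so U is clopen.
Only trivial clopens (∅ and X) exist, so (X, τ) is connected.
Compute connected components by grouping points that agree on all clopens:
  component: {79, 80, 81, 82}


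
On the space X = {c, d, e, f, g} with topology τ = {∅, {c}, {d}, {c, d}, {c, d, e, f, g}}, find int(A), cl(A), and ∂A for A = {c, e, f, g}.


int(A) = {c}, cl(A) = {c, e, f, g}, ∂A = {e, f, g}.

Closed sets in (X, τ) are complements of opens:
  closed(X, τ) = {∅, {e, f, g}, {c, e, f, g}, {d, e, f, g}, {c, d, e, f, g}}.
int(A) = ⋃ {U ∈ τ : U ⊆ A}. Opens contained in A: ∅, {c}.
Taking the union of these: int(A) = {c}.
cl(A) = ⋂ {C closed : A ⊆ C}. Closed sets containing A: {c, e, f, g}, {c, d, e, f, g}.
Intersecting these: cl(A) = {c, e, f, g}.
∂A = cl(A) ∖ int(A) = {c, e, f, g} ∖ {c} = {e, f, g}.


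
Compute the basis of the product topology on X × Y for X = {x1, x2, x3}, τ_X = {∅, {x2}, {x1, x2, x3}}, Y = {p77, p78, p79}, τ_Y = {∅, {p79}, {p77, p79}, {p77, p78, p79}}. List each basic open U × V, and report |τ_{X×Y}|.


Basis B = {∅ × ∅, {x2} × {p79}, {x2} × {p77, p79}, {x1, x2, x3} × {p79}, {x2} × {p77, p78, p79}, {x1, x2, x3} × {p77, p79}, {x1, x2, x3} × {p77, p78, p79}}; |τ_{X×Y}| = 10.

Enumerate products U × V with U ∈ τ_X, V ∈ τ_Y (deduplicated):
  ∅ × ∅ = {} (∅)
  {x2} × {p79} = {(x2,p79)}
  {x2} × {p77, p79} = {(x2,p77), (x2,p79)}
  {x1, x2, x3} × {p79} = {(x1,p79), (x2,p79), (x3,p79)}
  {x2} × {p77, p78, p79} = {(x2,p77), (x2,p78), (x2,p79)}
  {x1, x2, x3} × {p77, p79} = {(x1,p77), (x1,p79), (x2,p77), (x2,p79), (x3,p77), (x3,p79)}
  {x1, x2, x3} × {p77, p78, p79} = {(x1,p77), (x1,p78), (x1,p79), (x2,p77), (x2,p78), (x2,p79), (x3,p77), (x3,p78), (x3,p79)}
These 7 distinct sets form the basis B.
Close under arbitrary unions to get τ_{X×Y}; counting gives |τ_{X×Y}| = 10.


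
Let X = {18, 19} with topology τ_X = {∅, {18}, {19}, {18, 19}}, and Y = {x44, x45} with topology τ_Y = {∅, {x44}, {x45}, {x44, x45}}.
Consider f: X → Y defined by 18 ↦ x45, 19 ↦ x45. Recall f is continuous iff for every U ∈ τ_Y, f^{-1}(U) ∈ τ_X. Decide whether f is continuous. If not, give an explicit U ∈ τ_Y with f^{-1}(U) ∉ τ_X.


f IS continuous.

Compute f^{-1}(U) for each U ∈ τ_Y:
  U = ∅: f^{-1}(U) = ∅ ∈ τ_X ✓.
  U = {x44}: f^{-1}(U) = ∅ ∈ τ_X ✓.
  U = {x45}: f^{-1}(U) = {18, 19} ∈ τ_X ✓.
  U = {x44, x45}: f^{-1}(U) = {18, 19} ∈ τ_X ✓.
Every preimage lies in τ_X, so f IS continuous.


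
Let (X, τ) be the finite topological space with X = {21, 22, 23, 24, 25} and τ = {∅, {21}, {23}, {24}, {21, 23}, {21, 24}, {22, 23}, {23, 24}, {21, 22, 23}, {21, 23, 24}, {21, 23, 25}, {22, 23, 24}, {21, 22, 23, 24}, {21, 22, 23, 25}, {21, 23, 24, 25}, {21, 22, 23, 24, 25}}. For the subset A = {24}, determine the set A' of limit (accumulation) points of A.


A' = ∅

For each x ∈ X, list the open sets U ∈ τ with x ∈ U, then check whether U ∩ (A ∖ {x}) ≠ ∅ for every such U.
  x = 21: open {21} ∋ x has {21} ∩ (A ∖ {21}) = ∅, so x is NOT a limit point.
  x = 22: open {22, 23} ∋ x has {22, 23} ∩ (A ∖ {22}) = ∅, so x is NOT a limit point.
  x = 23: open {23} ∋ x has {23} ∩ (A ∖ {23}) = ∅, so x is NOT a limit point.
  x = 24: open {24} ∋ x has {24} ∩ (A ∖ {24}) = ∅, so x is NOT a limit point.
  x = 25: open {21, 23, 25} ∋ x has {21, 23, 25} ∩ (A ∖ {25}) = ∅, so x is NOT a limit point.
Collecting: A' = ∅.
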